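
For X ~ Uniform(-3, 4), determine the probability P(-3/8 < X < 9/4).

P(-3/8 < X < 9/4) = ∫_{-3/8}^{9/4} f(x) dx
where f(x) = \frac{1}{7}
= \frac{3}{8}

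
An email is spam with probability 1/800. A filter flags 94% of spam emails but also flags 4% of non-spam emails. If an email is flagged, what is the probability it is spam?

Let D = the rare event, + = positive/flagged.
P(D) = 1/800
P(+|D) = 94/100 = 47/50
P(+|D') = 4/100 = 1/25
P(+) = P(+|D)P(D) + P(+|D')P(D')
     = \frac{47}{50} × \frac{1}{800} + \frac{1}{25} × \frac{799}{800}
     = \frac{329}{8000}
P(D|+) = P(+|D)P(D)/P(+) = \frac{1}{35}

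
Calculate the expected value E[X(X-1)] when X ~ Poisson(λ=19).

E[X(X-1)] = E[X² - X] = E[X²] - E[X]
E[X] = 19
E[X²] = Var(X) + (E[X])² = 19 + (19)² = 380
E[X(X-1)] = 380 - 19 = 361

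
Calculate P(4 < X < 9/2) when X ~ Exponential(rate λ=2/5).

P(4 < X < 9/2) = ∫_{4}^{9/2} f(x) dx
where f(x) = \frac{2 e^{- \frac{2 x}{5}}}{5}
= - \frac{1 - e^{\frac{1}{5}}}{e^{\frac{9}{5}}}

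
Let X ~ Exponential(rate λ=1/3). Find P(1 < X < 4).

P(1 < X < 4) = ∫_{1}^{4} f(x) dx
where f(x) = \frac{e^{- \frac{x}{3}}}{3}
= - \frac{1 - e}{e^{\frac{4}{3}}}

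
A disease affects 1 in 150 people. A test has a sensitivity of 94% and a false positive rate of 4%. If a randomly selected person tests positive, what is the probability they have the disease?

Let D = the rare event, + = positive/flagged.
P(D) = 1/150
P(+|D) = 94/100 = 47/50
P(+|D') = 4/100 = 1/25
P(+) = P(+|D)P(D) + P(+|D')P(D')
     = \frac{47}{50} × \frac{1}{150} + \frac{1}{25} × \frac{149}{150}
     = \frac{23}{500}
P(D|+) = P(+|D)P(D)/P(+) = \frac{47}{345}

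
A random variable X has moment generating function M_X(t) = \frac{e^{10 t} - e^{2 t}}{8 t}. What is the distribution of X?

The MGF M(t) = \frac{e^{10 t} - e^{2 t}}{8 t} is the standard form for the Uniform distribution.
Comparing with the known MGF formula identifies: Uniform(2, 10)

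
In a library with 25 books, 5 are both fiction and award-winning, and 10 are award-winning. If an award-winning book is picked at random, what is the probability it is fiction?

P(A ∩ B) = 5/25 = 1/5
P(B) = 10/25 = 2/5
P(A|B) = P(A ∩ B) / P(B) = (1/5) / (2/5) = 1/2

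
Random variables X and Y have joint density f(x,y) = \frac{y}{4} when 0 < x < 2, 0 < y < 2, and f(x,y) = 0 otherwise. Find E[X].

f_X(x) = ∫_0^2 \frac{y}{4} dy = \frac{1}{2}
E[X] = ∫_0^2 x × (\frac{1}{2}) dx = 1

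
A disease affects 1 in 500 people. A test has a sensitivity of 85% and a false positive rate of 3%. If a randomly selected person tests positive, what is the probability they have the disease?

Let D = the rare event, + = positive/flagged.
P(D) = 1/500
P(+|D) = 85/100 = 17/20
P(+|D') = 3/100
P(+) = P(+|D)P(D) + P(+|D')P(D')
     = \frac{17}{20} × \frac{1}{500} + \frac{3}{100} × \frac{499}{500}
     = \frac{791}{25000}
P(D|+) = P(+|D)P(D)/P(+) = \frac{85}{1582}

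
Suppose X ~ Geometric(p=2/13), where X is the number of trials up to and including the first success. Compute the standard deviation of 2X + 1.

For X ~ Geometric(p=2/13), where X is the number of trials up to and including the first success:
Var(X) = \frac{143}{4}
SD(X) = √(Var(X)) = √(\frac{143}{4}) = \frac{\sqrt{143}}{2}
SD(2X + 1) = |2| × SD(X) = 2 × \frac{\sqrt{143}}{2} = \sqrt{143}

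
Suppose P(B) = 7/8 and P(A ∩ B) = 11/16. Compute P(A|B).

P(A|B) = P(A ∩ B) / P(B)
= (11/16) / (7/8)
= 11/14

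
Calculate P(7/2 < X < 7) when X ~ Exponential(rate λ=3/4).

P(7/2 < X < 7) = ∫_{7/2}^{7} f(x) dx
where f(x) = \frac{3 e^{- \frac{3 x}{4}}}{4}
= - \frac{1}{e^{\frac{21}{4}}} + e^{- \frac{21}{8}}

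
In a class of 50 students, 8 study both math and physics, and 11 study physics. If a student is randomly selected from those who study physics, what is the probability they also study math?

P(A ∩ B) = 8/50 = 4/25
P(B) = 11/50
P(A|B) = P(A ∩ B) / P(B) = (4/25) / (11/50) = 8/11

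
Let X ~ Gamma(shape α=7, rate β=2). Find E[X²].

Using the identity E[X²] = Var(X) + (E[X])²:
E[X] = \frac{7}{2}
Var(X) = \frac{7}{4}
E[X²] = \frac{7}{4} + (\frac{7}{2})²
= 14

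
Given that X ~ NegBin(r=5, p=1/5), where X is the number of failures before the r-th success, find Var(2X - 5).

For X ~ NegBin(r=5, p=1/5), where X is the number of failures before the r-th success:
Var(X) = 100
Var(2X - 5) = (2)² × Var(X) = 4 × 100 = 400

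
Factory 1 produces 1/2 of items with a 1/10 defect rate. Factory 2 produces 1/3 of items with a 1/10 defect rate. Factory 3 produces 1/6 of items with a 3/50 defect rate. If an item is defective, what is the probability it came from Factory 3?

Using Bayes' theorem:
P(F1) = 1/2, P(D|F1) = 1/10
P(F2) = 1/3, P(D|F2) = 1/10
P(F3) = 1/6, P(D|F3) = 3/50
P(D) = P(D|F1)P(F1) + P(D|F2)P(F2) + P(D|F3)P(F3)
     = \frac{7}{75}
P(F3|D) = P(D|F3)P(F3) / P(D)
= \frac{3}{28}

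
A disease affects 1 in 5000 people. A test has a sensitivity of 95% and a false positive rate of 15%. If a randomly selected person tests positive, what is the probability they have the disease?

Let D = the rare event, + = positive/flagged.
P(D) = 1/5000
P(+|D) = 95/100 = 19/20
P(+|D') = 15/100 = 3/20
P(+) = P(+|D)P(D) + P(+|D')P(D')
     = \frac{19}{20} × \frac{1}{5000} + \frac{3}{20} × \frac{4999}{5000}
     = \frac{1877}{12500}
P(D|+) = P(+|D)P(D)/P(+) = \frac{19}{15016}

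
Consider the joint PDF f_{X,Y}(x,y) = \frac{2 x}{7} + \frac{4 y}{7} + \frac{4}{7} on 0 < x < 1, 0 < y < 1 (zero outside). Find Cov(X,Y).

E[XY] = ∫∫ xy × f(x,y) dx dy = \frac{2}{7}
E[X] = \frac{11}{21}
E[Y] = \frac{23}{42}
Cov(X,Y) = E[XY] - E[X]E[Y] = - \frac{1}{882}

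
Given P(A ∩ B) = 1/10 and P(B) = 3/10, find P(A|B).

P(A|B) = P(A ∩ B) / P(B)
= (1/10) / (3/10)
= 1/3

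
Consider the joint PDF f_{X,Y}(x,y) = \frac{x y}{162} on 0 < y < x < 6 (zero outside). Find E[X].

f_X(x) = ∫_0^x \frac{x y}{162} dy = \frac{x^{3}}{324}
E[X] = ∫_0^6 x × (\frac{x^{3}}{324}) dx = \frac{24}{5}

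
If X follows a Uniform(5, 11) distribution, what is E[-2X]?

For X ~ Uniform(5, 11):
E[X] = 8
E[-2X] = -2 × E[X] + 0 = -16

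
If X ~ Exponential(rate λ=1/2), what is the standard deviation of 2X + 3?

For X ~ Exponential(rate λ=1/2):
Var(X) = 4
SD(X) = √(Var(X)) = √(4) = 2
SD(2X + 3) = |2| × SD(X) = 2 × 2 = 4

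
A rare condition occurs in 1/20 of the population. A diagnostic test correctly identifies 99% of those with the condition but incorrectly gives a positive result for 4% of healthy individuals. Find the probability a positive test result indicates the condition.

Let D = the rare event, + = positive/flagged.
P(D) = 1/20
P(+|D) = 99/100
P(+|D') = 4/100 = 1/25
P(+) = P(+|D)P(D) + P(+|D')P(D')
     = \frac{99}{100} × \frac{1}{20} + \frac{1}{25} × \frac{19}{20}
     = \frac{7}{80}
P(D|+) = P(+|D)P(D)/P(+) = \frac{99}{175}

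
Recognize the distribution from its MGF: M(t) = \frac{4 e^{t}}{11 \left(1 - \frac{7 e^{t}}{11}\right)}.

The MGF M(t) = \frac{4 e^{t}}{11 \left(1 - \frac{7 e^{t}}{11}\right)} is the standard form for the Geometric distribution.
Comparing with the known MGF formula identifies: Geometric(p=4/11), X = trial number of first success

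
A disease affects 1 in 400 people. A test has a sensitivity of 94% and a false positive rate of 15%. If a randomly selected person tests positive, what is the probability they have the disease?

Let D = the rare event, + = positive/flagged.
P(D) = 1/400
P(+|D) = 94/100 = 47/50
P(+|D') = 15/100 = 3/20
P(+) = P(+|D)P(D) + P(+|D')P(D')
     = \frac{47}{50} × \frac{1}{400} + \frac{3}{20} × \frac{399}{400}
     = \frac{6079}{40000}
P(D|+) = P(+|D)P(D)/P(+) = \frac{94}{6079}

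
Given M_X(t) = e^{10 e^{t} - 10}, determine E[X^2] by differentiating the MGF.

To find E[X^2], compute M^(2)(0):
M^(1)(t) = 10 e^{t} e^{10 e^{t} - 10}
M^(2)(t) = 100 e^{2 t} e^{10 e^{t} - 10} + 10 e^{t} e^{10 e^{t} - 10}
M^(2)(0) = 110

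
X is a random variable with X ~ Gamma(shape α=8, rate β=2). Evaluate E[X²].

Using the identity E[X²] = Var(X) + (E[X])²:
E[X] = 4
Var(X) = 2
E[X²] = 2 + (4)²
= 18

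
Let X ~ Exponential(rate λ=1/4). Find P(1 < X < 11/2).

P(1 < X < 11/2) = ∫_{1}^{11/2} f(x) dx
where f(x) = \frac{e^{- \frac{x}{4}}}{4}
= - \frac{1}{e^{\frac{11}{8}}} + e^{- \frac{1}{4}}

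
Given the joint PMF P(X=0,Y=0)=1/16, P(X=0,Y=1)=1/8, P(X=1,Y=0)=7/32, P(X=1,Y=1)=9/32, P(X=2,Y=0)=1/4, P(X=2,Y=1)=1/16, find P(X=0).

P(X=0) = P(X=0,Y=0) + P(X=0,Y=1)
= 1/16 + 1/8
= 3/16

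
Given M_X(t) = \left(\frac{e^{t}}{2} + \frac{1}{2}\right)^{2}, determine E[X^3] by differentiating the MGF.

To find E[X^3], compute M^(3)(0):
M^(1)(t) = \left(\frac{e^{t}}{2} + \frac{1}{2}\right) e^{t}
M^(2)(t) = \left(\frac{e^{t}}{2} + \frac{1}{2}\right) e^{t} + \frac{e^{2 t}}{2}
M^(3)(t) = \left(\frac{e^{t}}{2} + \frac{1}{2}\right) e^{t} + \frac{3 e^{2 t}}{2}
M^(3)(0) = \frac{5}{2}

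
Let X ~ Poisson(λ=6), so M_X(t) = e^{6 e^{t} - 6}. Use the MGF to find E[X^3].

To find E[X^3], compute M^(3)(0):
M^(1)(t) = 6 e^{t} e^{6 e^{t} - 6}
M^(2)(t) = 36 e^{2 t} e^{6 e^{t} - 6} + 6 e^{t} e^{6 e^{t} - 6}
M^(3)(t) = 216 e^{3 t} e^{6 e^{t} - 6} + 108 e^{2 t} e^{6 e^{t} - 6} + 6 e^{t} e^{6 e^{t} - 6}
M^(3)(0) = 330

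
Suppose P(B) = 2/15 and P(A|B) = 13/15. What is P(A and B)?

By definition, P(A|B) = P(A ∩ B) / P(B)
So P(A ∩ B) = P(A|B) × P(B)
= 13/15 × 2/15
= 26/225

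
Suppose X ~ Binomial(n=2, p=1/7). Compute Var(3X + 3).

For X ~ Binomial(n=2, p=1/7):
Var(X) = \frac{12}{49}
Var(3X + 3) = (3)² × Var(X) = 9 × \frac{12}{49} = \frac{108}{49}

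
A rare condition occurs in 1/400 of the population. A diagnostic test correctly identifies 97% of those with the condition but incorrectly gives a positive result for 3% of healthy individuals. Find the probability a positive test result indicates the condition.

Let D = the rare event, + = positive/flagged.
P(D) = 1/400
P(+|D) = 97/100
P(+|D') = 3/100
P(+) = P(+|D)P(D) + P(+|D')P(D')
     = \frac{97}{100} × \frac{1}{400} + \frac{3}{100} × \frac{399}{400}
     = \frac{647}{20000}
P(D|+) = P(+|D)P(D)/P(+) = \frac{97}{1294}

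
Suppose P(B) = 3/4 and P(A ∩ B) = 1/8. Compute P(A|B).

P(A|B) = P(A ∩ B) / P(B)
= (1/8) / (3/4)
= 1/6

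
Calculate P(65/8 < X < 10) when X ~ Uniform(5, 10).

P(65/8 < X < 10) = ∫_{65/8}^{10} f(x) dx
where f(x) = \frac{1}{5}
= \frac{3}{8}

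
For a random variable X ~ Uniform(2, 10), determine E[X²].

Using the identity E[X²] = Var(X) + (E[X])²:
E[X] = 6
Var(X) = \frac{16}{3}
E[X²] = \frac{16}{3} + (6)²
= \frac{124}{3}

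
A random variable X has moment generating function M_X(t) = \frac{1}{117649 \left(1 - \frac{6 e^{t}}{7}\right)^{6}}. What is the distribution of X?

The MGF M(t) = \frac{1}{117649 \left(1 - \frac{6 e^{t}}{7}\right)^{6}} is the standard form for the NegativeBinomial distribution.
Comparing with the known MGF formula identifies: NegBin(r=6, p=1/7), X = failures before r-th success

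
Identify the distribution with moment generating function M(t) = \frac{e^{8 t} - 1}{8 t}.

The MGF M(t) = \frac{e^{8 t} - 1}{8 t} is the standard form for the Uniform distribution.
Comparing with the known MGF formula identifies: Uniform(0, 8)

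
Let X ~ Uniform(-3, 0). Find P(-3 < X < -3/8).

P(-3 < X < -3/8) = ∫_{-3}^{-3/8} f(x) dx
where f(x) = \frac{1}{3}
= \frac{7}{8}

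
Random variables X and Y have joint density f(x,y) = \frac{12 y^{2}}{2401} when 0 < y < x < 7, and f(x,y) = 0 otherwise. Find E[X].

f_X(x) = ∫_0^x \frac{12 y^{2}}{2401} dy = \frac{4 x^{3}}{2401}
E[X] = ∫_0^7 x × (\frac{4 x^{3}}{2401}) dx = \frac{28}{5}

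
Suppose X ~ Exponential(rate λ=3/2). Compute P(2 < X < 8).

P(2 < X < 8) = ∫_{2}^{8} f(x) dx
where f(x) = \frac{3 e^{- \frac{3 x}{2}}}{2}
= - \frac{1 - e^{9}}{e^{12}}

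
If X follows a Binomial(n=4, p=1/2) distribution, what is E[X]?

For X ~ Binomial(n=4, p=1/2), the expected value is:
E[X] = 2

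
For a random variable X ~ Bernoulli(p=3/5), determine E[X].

For X ~ Bernoulli(p=3/5), the expected value is:
E[X] = \frac{3}{5}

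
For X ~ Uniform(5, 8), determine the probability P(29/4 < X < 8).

P(29/4 < X < 8) = ∫_{29/4}^{8} f(x) dx
where f(x) = \frac{1}{3}
= \frac{1}{4}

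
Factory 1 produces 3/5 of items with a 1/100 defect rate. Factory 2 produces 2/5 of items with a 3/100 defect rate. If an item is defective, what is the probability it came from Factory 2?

Using Bayes' theorem:
P(F1) = 3/5, P(D|F1) = 1/100
P(F2) = 2/5, P(D|F2) = 3/100
P(D) = P(D|F1)P(F1) + P(D|F2)P(F2)
     = \frac{9}{500}
P(F2|D) = P(D|F2)P(F2) / P(D)
= \frac{2}{3}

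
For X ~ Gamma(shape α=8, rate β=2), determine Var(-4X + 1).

For X ~ Gamma(shape α=8, rate β=2):
Var(X) = 2
Var(-4X + 1) = (-4)² × Var(X) = 16 × 2 = 32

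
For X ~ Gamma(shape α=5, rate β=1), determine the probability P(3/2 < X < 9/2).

P(3/2 < X < 9/2) = ∫_{3/2}^{9/2} f(x) dx
where f(x) = \frac{x^{4} e^{- x}}{24}
= \frac{-6131 + 563 e^{3}}{128 e^{\frac{9}{2}}}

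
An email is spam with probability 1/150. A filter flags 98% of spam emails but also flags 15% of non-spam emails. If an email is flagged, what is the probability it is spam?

Let D = the rare event, + = positive/flagged.
P(D) = 1/150
P(+|D) = 98/100 = 49/50
P(+|D') = 15/100 = 3/20
P(+) = P(+|D)P(D) + P(+|D')P(D')
     = \frac{49}{50} × \frac{1}{150} + \frac{3}{20} × \frac{149}{150}
     = \frac{2333}{15000}
P(D|+) = P(+|D)P(D)/P(+) = \frac{98}{2333}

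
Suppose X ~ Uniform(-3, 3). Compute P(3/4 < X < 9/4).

P(3/4 < X < 9/4) = ∫_{3/4}^{9/4} f(x) dx
where f(x) = \frac{1}{6}
= \frac{1}{4}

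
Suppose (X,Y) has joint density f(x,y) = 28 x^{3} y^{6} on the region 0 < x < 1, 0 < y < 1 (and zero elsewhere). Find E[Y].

E[Y] = ∫_0^1 ∫_0^1 y × f(x,y) dx dy
= \frac{7}{8}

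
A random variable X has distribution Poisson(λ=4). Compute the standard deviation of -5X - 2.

For X ~ Poisson(λ=4):
Var(X) = 4
SD(X) = √(Var(X)) = √(4) = 2
SD(-5X - 2) = |-5| × SD(X) = 5 × 2 = 10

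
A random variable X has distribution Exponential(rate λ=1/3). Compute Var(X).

For X ~ Exponential(rate λ=1/3):
Var(X) = 9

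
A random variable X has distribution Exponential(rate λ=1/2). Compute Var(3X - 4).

For X ~ Exponential(rate λ=1/2):
Var(X) = 4
Var(3X - 4) = (3)² × Var(X) = 9 × 4 = 36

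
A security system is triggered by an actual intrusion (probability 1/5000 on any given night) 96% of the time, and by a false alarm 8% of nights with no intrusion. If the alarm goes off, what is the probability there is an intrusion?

Let D = the rare event, + = positive/flagged.
P(D) = 1/5000
P(+|D) = 96/100 = 24/25
P(+|D') = 8/100 = 2/25
P(+) = P(+|D)P(D) + P(+|D')P(D')
     = \frac{24}{25} × \frac{1}{5000} + \frac{2}{25} × \frac{4999}{5000}
     = \frac{5011}{62500}
P(D|+) = P(+|D)P(D)/P(+) = \frac{12}{5011}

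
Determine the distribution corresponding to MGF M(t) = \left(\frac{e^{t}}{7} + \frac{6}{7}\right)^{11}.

The MGF M(t) = \left(\frac{e^{t}}{7} + \frac{6}{7}\right)^{11} is the standard form for the Binomial distribution.
Comparing with the known MGF formula identifies: Binomial(n=11, p=1/7)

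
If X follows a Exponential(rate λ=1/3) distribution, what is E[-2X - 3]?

For X ~ Exponential(rate λ=1/3):
E[X] = 3
E[-2X - 3] = -2 × E[X] - 3 = -9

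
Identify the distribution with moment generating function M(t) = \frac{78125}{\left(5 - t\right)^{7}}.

The MGF M(t) = \frac{78125}{\left(5 - t\right)^{7}} is the standard form for the Gamma distribution.
Comparing with the known MGF formula identifies: Gamma(shape α=7, rate β=5)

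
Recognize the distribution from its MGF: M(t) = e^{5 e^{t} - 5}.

The MGF M(t) = e^{5 e^{t} - 5} is the standard form for the Poisson distribution.
Comparing with the known MGF formula identifies: Poisson(λ=5)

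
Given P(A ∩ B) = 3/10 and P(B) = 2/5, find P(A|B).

P(A|B) = P(A ∩ B) / P(B)
= (3/10) / (2/5)
= 3/4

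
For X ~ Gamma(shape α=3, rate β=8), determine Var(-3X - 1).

For X ~ Gamma(shape α=3, rate β=8):
Var(X) = \frac{3}{64}
Var(-3X - 1) = (-3)² × Var(X) = 9 × \frac{3}{64} = \frac{27}{64}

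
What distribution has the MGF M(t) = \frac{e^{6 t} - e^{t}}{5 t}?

The MGF M(t) = \frac{e^{6 t} - e^{t}}{5 t} is the standard form for the Uniform distribution.
Comparing with the known MGF formula identifies: Uniform(1, 6)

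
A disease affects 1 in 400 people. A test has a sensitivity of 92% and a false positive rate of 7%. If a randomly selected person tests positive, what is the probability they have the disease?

Let D = the rare event, + = positive/flagged.
P(D) = 1/400
P(+|D) = 92/100 = 23/25
P(+|D') = 7/100
P(+) = P(+|D)P(D) + P(+|D')P(D')
     = \frac{23}{25} × \frac{1}{400} + \frac{7}{100} × \frac{399}{400}
     = \frac{577}{8000}
P(D|+) = P(+|D)P(D)/P(+) = \frac{92}{2885}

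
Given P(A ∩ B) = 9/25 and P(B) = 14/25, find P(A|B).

P(A|B) = P(A ∩ B) / P(B)
= (9/25) / (14/25)
= 9/14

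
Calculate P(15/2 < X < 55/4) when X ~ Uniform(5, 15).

P(15/2 < X < 55/4) = ∫_{15/2}^{55/4} f(x) dx
where f(x) = \frac{1}{10}
= \frac{5}{8}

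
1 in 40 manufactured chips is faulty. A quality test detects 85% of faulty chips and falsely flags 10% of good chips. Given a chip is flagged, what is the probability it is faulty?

Let D = the rare event, + = positive/flagged.
P(D) = 1/40
P(+|D) = 85/100 = 17/20
P(+|D') = 10/100 = 1/10
P(+) = P(+|D)P(D) + P(+|D')P(D')
     = \frac{17}{20} × \frac{1}{40} + \frac{1}{10} × \frac{39}{40}
     = \frac{19}{160}
P(D|+) = P(+|D)P(D)/P(+) = \frac{17}{95}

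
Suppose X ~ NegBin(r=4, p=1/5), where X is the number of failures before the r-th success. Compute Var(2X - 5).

For X ~ NegBin(r=4, p=1/5), where X is the number of failures before the r-th success:
Var(X) = 80
Var(2X - 5) = (2)² × Var(X) = 4 × 80 = 320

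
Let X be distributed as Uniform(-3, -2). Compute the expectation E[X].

For X ~ Uniform(-3, -2), the expected value is:
E[X] = - \frac{5}{2}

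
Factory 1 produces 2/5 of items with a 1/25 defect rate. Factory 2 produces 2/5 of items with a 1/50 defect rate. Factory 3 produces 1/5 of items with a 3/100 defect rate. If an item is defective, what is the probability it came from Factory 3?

Using Bayes' theorem:
P(F1) = 2/5, P(D|F1) = 1/25
P(F2) = 2/5, P(D|F2) = 1/50
P(F3) = 1/5, P(D|F3) = 3/100
P(D) = P(D|F1)P(F1) + P(D|F2)P(F2) + P(D|F3)P(F3)
     = \frac{3}{100}
P(F3|D) = P(D|F3)P(F3) / P(D)
= \frac{1}{5}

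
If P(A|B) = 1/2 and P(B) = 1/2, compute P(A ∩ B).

By definition, P(A|B) = P(A ∩ B) / P(B)
So P(A ∩ B) = P(A|B) × P(B)
= 1/2 × 1/2
= 1/4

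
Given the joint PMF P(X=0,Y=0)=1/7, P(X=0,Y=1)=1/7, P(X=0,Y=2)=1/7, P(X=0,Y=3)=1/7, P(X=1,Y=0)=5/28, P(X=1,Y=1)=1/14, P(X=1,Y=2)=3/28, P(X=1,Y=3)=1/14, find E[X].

First find marginal of X:
P(X=0) = 4/7
P(X=1) = 3/7
E[X] = 0 × 4/7 + 1 × 3/7 = 3/7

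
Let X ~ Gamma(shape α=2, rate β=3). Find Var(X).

For X ~ Gamma(shape α=2, rate β=3):
Var(X) = \frac{2}{9}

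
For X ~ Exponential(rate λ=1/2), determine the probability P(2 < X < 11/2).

P(2 < X < 11/2) = ∫_{2}^{11/2} f(x) dx
where f(x) = \frac{e^{- \frac{x}{2}}}{2}
= - \frac{1}{e^{\frac{11}{4}}} + e^{-1}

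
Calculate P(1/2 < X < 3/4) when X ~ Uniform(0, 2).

P(1/2 < X < 3/4) = ∫_{1/2}^{3/4} f(x) dx
where f(x) = \frac{1}{2}
= \frac{1}{8}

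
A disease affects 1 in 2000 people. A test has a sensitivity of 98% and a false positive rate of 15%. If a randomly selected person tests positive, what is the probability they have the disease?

Let D = the rare event, + = positive/flagged.
P(D) = 1/2000
P(+|D) = 98/100 = 49/50
P(+|D') = 15/100 = 3/20
P(+) = P(+|D)P(D) + P(+|D')P(D')
     = \frac{49}{50} × \frac{1}{2000} + \frac{3}{20} × \frac{1999}{2000}
     = \frac{30083}{200000}
P(D|+) = P(+|D)P(D)/P(+) = \frac{98}{30083}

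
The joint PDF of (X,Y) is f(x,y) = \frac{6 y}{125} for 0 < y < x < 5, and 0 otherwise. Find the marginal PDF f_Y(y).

f_Y(y) = ∫_y^5 \frac{6 y}{125} dx = \frac{6 y \left(5 - y\right)}{125}
for 0 < y < 5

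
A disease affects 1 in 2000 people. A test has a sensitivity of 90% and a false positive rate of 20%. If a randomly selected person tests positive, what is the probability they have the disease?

Let D = the rare event, + = positive/flagged.
P(D) = 1/2000
P(+|D) = 90/100 = 9/10
P(+|D') = 20/100 = 1/5
P(+) = P(+|D)P(D) + P(+|D')P(D')
     = \frac{9}{10} × \frac{1}{2000} + \frac{1}{5} × \frac{1999}{2000}
     = \frac{4007}{20000}
P(D|+) = P(+|D)P(D)/P(+) = \frac{9}{4007}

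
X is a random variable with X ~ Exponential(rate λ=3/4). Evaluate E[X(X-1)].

E[X(X-1)] = E[X² - X] = E[X²] - E[X]
E[X] = \frac{4}{3}
E[X²] = Var(X) + (E[X])² = \frac{16}{9} + (\frac{4}{3})² = \frac{32}{9}
E[X(X-1)] = \frac{32}{9} - \frac{4}{3} = \frac{20}{9}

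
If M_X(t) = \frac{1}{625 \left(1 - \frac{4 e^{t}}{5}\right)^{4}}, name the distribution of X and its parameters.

The MGF M(t) = \frac{1}{625 \left(1 - \frac{4 e^{t}}{5}\right)^{4}} is the standard form for the NegativeBinomial distribution.
Comparing with the known MGF formula identifies: NegBin(r=4, p=1/5), X = failures before r-th success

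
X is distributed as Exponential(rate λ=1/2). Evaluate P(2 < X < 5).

P(2 < X < 5) = ∫_{2}^{5} f(x) dx
where f(x) = \frac{e^{- \frac{x}{2}}}{2}
= - \frac{1}{e^{\frac{5}{2}}} + e^{-1}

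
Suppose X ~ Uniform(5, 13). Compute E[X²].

Using the identity E[X²] = Var(X) + (E[X])²:
E[X] = 9
Var(X) = \frac{16}{3}
E[X²] = \frac{16}{3} + (9)²
= \frac{259}{3}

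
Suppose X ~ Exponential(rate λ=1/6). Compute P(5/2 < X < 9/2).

P(5/2 < X < 9/2) = ∫_{5/2}^{9/2} f(x) dx
where f(x) = \frac{e^{- \frac{x}{6}}}{6}
= - \frac{1}{e^{\frac{3}{4}}} + e^{- \frac{5}{12}}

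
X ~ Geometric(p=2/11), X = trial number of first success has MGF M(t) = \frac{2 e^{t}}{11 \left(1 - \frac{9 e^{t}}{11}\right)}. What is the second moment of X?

To find E[X^2], compute M^(2)(0):
M^(1)(t) = \frac{2 e^{t}}{11 \left(1 - \frac{9 e^{t}}{11}\right)} + \frac{18 e^{2 t}}{121 \left(1 - \frac{9 e^{t}}{11}\right)^{2}}
M^(2)(t) = \frac{2 e^{t}}{11 \left(1 - \frac{9 e^{t}}{11}\right)} + \frac{54 e^{2 t}}{121 \left(1 - \frac{9 e^{t}}{11}\right)^{2}} + \frac{324 e^{3 t}}{1331 \left(1 - \frac{9 e^{t}}{11}\right)^{3}}
M^(2)(0) = 55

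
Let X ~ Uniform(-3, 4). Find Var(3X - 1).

For X ~ Uniform(-3, 4):
Var(X) = \frac{49}{12}
Var(3X - 1) = (3)² × Var(X) = 9 × \frac{49}{12} = \frac{147}{4}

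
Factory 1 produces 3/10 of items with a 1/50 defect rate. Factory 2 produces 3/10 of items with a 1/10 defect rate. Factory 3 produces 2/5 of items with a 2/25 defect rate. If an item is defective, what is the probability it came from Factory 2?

Using Bayes' theorem:
P(F1) = 3/10, P(D|F1) = 1/50
P(F2) = 3/10, P(D|F2) = 1/10
P(F3) = 2/5, P(D|F3) = 2/25
P(D) = P(D|F1)P(F1) + P(D|F2)P(F2) + P(D|F3)P(F3)
     = \frac{17}{250}
P(F2|D) = P(D|F2)P(F2) / P(D)
= \frac{15}{34}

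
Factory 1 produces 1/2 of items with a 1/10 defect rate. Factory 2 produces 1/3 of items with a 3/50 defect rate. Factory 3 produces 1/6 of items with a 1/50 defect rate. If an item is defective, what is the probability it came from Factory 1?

Using Bayes' theorem:
P(F1) = 1/2, P(D|F1) = 1/10
P(F2) = 1/3, P(D|F2) = 3/50
P(F3) = 1/6, P(D|F3) = 1/50
P(D) = P(D|F1)P(F1) + P(D|F2)P(F2) + P(D|F3)P(F3)
     = \frac{11}{150}
P(F1|D) = P(D|F1)P(F1) / P(D)
= \frac{15}{22}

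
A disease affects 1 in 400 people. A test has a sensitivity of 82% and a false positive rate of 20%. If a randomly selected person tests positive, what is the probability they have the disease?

Let D = the rare event, + = positive/flagged.
P(D) = 1/400
P(+|D) = 82/100 = 41/50
P(+|D') = 20/100 = 1/5
P(+) = P(+|D)P(D) + P(+|D')P(D')
     = \frac{41}{50} × \frac{1}{400} + \frac{1}{5} × \frac{399}{400}
     = \frac{4031}{20000}
P(D|+) = P(+|D)P(D)/P(+) = \frac{41}{4031}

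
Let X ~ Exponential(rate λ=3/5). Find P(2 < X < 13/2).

P(2 < X < 13/2) = ∫_{2}^{13/2} f(x) dx
where f(x) = \frac{3 e^{- \frac{3 x}{5}}}{5}
= - \frac{1}{e^{\frac{39}{10}}} + e^{- \frac{6}{5}}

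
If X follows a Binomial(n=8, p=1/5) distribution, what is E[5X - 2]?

For X ~ Binomial(n=8, p=1/5):
E[X] = \frac{8}{5}
E[5X - 2] = 5 × E[X] - 2 = 6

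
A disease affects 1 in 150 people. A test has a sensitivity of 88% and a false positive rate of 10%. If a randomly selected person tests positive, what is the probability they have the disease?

Let D = the rare event, + = positive/flagged.
P(D) = 1/150
P(+|D) = 88/100 = 22/25
P(+|D') = 10/100 = 1/10
P(+) = P(+|D)P(D) + P(+|D')P(D')
     = \frac{22}{25} × \frac{1}{150} + \frac{1}{10} × \frac{149}{150}
     = \frac{263}{2500}
P(D|+) = P(+|D)P(D)/P(+) = \frac{44}{789}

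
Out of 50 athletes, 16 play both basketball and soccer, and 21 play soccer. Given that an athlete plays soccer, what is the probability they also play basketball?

P(A ∩ B) = 16/50 = 8/25
P(B) = 21/50
P(A|B) = P(A ∩ B) / P(B) = (8/25) / (21/50) = 16/21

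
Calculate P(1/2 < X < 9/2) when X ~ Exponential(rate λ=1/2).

P(1/2 < X < 9/2) = ∫_{1/2}^{9/2} f(x) dx
where f(x) = \frac{e^{- \frac{x}{2}}}{2}
= - \frac{1 - e^{2}}{e^{\frac{9}{4}}}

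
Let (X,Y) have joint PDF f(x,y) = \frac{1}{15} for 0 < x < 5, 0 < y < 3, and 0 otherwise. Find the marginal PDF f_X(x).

f_X(x) = ∫_0^3 f(x,y) dy
= ∫_0^3 \frac{1}{15} dy
= \frac{1}{5} for 0 < x < 5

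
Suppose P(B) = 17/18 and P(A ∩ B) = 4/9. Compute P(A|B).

P(A|B) = P(A ∩ B) / P(B)
= (4/9) / (17/18)
= 8/17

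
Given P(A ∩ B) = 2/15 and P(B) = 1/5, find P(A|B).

P(A|B) = P(A ∩ B) / P(B)
= (2/15) / (1/5)
= 2/3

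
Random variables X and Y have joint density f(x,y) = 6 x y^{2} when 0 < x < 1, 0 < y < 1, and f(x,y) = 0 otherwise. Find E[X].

f_X(x) = ∫_0^1 6 x y^{2} dy = 2 x
E[X] = ∫_0^1 x × (2 x) dx = \frac{2}{3}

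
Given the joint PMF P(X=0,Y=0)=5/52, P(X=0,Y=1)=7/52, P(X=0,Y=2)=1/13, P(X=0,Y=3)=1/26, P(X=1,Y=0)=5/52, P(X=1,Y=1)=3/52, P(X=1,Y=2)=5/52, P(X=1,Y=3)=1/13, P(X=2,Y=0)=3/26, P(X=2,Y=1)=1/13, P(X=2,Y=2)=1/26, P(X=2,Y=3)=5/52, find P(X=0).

P(X=0) = P(X=0,Y=0) + P(X=0,Y=1) + P(X=0,Y=2) + P(X=0,Y=3)
= 5/52 + 7/52 + 1/13 + 1/26
= 9/26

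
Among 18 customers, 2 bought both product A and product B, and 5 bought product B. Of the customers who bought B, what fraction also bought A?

P(A ∩ B) = 2/18 = 1/9
P(B) = 5/18
P(A|B) = P(A ∩ B) / P(B) = (1/9) / (5/18) = 2/5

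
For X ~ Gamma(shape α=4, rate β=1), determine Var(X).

For X ~ Gamma(shape α=4, rate β=1):
Var(X) = 4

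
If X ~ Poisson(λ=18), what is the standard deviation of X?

For X ~ Poisson(λ=18):
Var(X) = 18
SD(X) = √(Var(X)) = √(18) = 3 \sqrt{2}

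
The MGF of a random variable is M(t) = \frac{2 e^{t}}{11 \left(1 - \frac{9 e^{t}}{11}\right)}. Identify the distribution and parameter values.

The MGF M(t) = \frac{2 e^{t}}{11 \left(1 - \frac{9 e^{t}}{11}\right)} is the standard form for the Geometric distribution.
Comparing with the known MGF formula identifies: Geometric(p=2/11), X = trial number of first success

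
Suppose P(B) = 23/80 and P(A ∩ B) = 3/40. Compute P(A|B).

P(A|B) = P(A ∩ B) / P(B)
= (3/40) / (23/80)
= 6/23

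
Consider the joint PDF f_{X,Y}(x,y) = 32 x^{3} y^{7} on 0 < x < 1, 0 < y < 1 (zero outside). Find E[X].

E[X] = ∫_0^1 ∫_0^1 x × f(x,y) dy dx
= ∫_0^1 ∫_0^1 x × (32 x^{3} y^{7}) dy dx
= \frac{4}{5}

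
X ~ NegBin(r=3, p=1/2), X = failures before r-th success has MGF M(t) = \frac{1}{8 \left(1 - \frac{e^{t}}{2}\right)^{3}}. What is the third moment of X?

To find E[X^3], compute M^(3)(0):
M^(1)(t) = \frac{3 e^{t}}{16 \left(1 - \frac{e^{t}}{2}\right)^{4}}
M^(2)(t) = \frac{3 e^{t}}{16 \left(1 - \frac{e^{t}}{2}\right)^{4}} + \frac{3 e^{2 t}}{8 \left(1 - \frac{e^{t}}{2}\right)^{5}}
M^(3)(t) = \frac{3 e^{t}}{16 \left(1 - \frac{e^{t}}{2}\right)^{4}} + \frac{9 e^{2 t}}{8 \left(1 - \frac{e^{t}}{2}\right)^{5}} + \frac{15 e^{3 t}}{16 \left(1 - \frac{e^{t}}{2}\right)^{6}}
M^(3)(0) = 99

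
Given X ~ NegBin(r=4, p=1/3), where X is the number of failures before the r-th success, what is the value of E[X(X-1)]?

E[X(X-1)] = E[X² - X] = E[X²] - E[X]
E[X] = 8
E[X²] = Var(X) + (E[X])² = 24 + (8)² = 88
E[X(X-1)] = 88 - 8 = 80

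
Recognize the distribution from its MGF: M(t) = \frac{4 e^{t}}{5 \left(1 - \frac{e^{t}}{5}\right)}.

The MGF M(t) = \frac{4 e^{t}}{5 \left(1 - \frac{e^{t}}{5}\right)} is the standard form for the Geometric distribution.
Comparing with the known MGF formula identifies: Geometric(p=4/5), X = trial number of first success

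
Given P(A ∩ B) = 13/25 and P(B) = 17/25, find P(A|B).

P(A|B) = P(A ∩ B) / P(B)
= (13/25) / (17/25)
= 13/17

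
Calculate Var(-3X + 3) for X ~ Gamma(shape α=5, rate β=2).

For X ~ Gamma(shape α=5, rate β=2):
Var(X) = \frac{5}{4}
Var(-3X + 3) = (-3)² × Var(X) = 9 × \frac{5}{4} = \frac{45}{4}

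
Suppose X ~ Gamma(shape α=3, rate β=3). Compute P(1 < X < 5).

P(1 < X < 5) = ∫_{1}^{5} f(x) dx
where f(x) = \frac{27 x^{2} e^{- 3 x}}{2}
= \frac{-257 + 17 e^{12}}{2 e^{15}}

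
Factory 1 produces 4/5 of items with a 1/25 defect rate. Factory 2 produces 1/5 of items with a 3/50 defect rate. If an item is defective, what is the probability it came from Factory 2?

Using Bayes' theorem:
P(F1) = 4/5, P(D|F1) = 1/25
P(F2) = 1/5, P(D|F2) = 3/50
P(D) = P(D|F1)P(F1) + P(D|F2)P(F2)
     = \frac{11}{250}
P(F2|D) = P(D|F2)P(F2) / P(D)
= \frac{3}{11}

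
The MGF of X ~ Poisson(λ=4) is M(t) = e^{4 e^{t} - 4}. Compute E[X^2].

To find E[X^2], compute M^(2)(0):
M^(1)(t) = 4 e^{t} e^{4 e^{t} - 4}
M^(2)(t) = 16 e^{2 t} e^{4 e^{t} - 4} + 4 e^{t} e^{4 e^{t} - 4}
M^(2)(0) = 20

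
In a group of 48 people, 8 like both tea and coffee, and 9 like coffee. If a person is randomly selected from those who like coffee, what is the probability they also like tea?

P(A ∩ B) = 8/48 = 1/6
P(B) = 9/48 = 3/16
P(A|B) = P(A ∩ B) / P(B) = (1/6) / (3/16) = 8/9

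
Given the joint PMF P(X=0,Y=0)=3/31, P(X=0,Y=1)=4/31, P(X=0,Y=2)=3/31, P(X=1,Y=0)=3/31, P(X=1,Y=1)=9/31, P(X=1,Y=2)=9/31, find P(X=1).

P(X=1) = P(X=1,Y=0) + P(X=1,Y=1) + P(X=1,Y=2)
= 3/31 + 9/31 + 9/31
= 21/31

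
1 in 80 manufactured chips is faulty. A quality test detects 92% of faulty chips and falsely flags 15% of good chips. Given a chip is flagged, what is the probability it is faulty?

Let D = the rare event, + = positive/flagged.
P(D) = 1/80
P(+|D) = 92/100 = 23/25
P(+|D') = 15/100 = 3/20
P(+) = P(+|D)P(D) + P(+|D')P(D')
     = \frac{23}{25} × \frac{1}{80} + \frac{3}{20} × \frac{79}{80}
     = \frac{1277}{8000}
P(D|+) = P(+|D)P(D)/P(+) = \frac{92}{1277}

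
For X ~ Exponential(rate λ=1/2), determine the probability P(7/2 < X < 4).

P(7/2 < X < 4) = ∫_{7/2}^{4} f(x) dx
where f(x) = \frac{e^{- \frac{x}{2}}}{2}
= - \frac{1}{e^{2}} + e^{- \frac{7}{4}}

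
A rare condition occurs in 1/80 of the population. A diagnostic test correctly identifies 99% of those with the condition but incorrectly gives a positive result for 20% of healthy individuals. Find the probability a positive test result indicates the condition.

Let D = the rare event, + = positive/flagged.
P(D) = 1/80
P(+|D) = 99/100
P(+|D') = 20/100 = 1/5
P(+) = P(+|D)P(D) + P(+|D')P(D')
     = \frac{99}{100} × \frac{1}{80} + \frac{1}{5} × \frac{79}{80}
     = \frac{1679}{8000}
P(D|+) = P(+|D)P(D)/P(+) = \frac{99}{1679}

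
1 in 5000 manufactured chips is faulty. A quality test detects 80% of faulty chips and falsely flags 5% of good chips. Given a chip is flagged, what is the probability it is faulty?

Let D = the rare event, + = positive/flagged.
P(D) = 1/5000
P(+|D) = 80/100 = 4/5
P(+|D') = 5/100 = 1/20
P(+) = P(+|D)P(D) + P(+|D')P(D')
     = \frac{4}{5} × \frac{1}{5000} + \frac{1}{20} × \frac{4999}{5000}
     = \frac{1003}{20000}
P(D|+) = P(+|D)P(D)/P(+) = \frac{16}{5015}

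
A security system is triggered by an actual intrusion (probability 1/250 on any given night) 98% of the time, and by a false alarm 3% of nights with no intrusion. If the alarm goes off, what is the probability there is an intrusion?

Let D = the rare event, + = positive/flagged.
P(D) = 1/250
P(+|D) = 98/100 = 49/50
P(+|D') = 3/100
P(+) = P(+|D)P(D) + P(+|D')P(D')
     = \frac{49}{50} × \frac{1}{250} + \frac{3}{100} × \frac{249}{250}
     = \frac{169}{5000}
P(D|+) = P(+|D)P(D)/P(+) = \frac{98}{845}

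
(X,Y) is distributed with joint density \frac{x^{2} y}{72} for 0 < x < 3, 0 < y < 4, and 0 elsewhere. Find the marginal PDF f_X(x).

f_X(x) = ∫_0^4 f(x,y) dy
= ∫_0^4 \frac{x^{2} y}{72} dy
= \frac{x^{2}}{9} for 0 < x < 3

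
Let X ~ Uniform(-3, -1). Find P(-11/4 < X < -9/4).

P(-11/4 < X < -9/4) = ∫_{-11/4}^{-9/4} f(x) dx
where f(x) = \frac{1}{2}
= \frac{1}{4}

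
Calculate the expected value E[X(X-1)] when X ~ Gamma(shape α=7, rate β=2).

E[X(X-1)] = E[X² - X] = E[X²] - E[X]
E[X] = \frac{7}{2}
E[X²] = Var(X) + (E[X])² = \frac{7}{4} + (\frac{7}{2})² = 14
E[X(X-1)] = 14 - \frac{7}{2} = \frac{21}{2}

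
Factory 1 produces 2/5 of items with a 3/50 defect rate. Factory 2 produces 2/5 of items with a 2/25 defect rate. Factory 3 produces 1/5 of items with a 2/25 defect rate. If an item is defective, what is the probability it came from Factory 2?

Using Bayes' theorem:
P(F1) = 2/5, P(D|F1) = 3/50
P(F2) = 2/5, P(D|F2) = 2/25
P(F3) = 1/5, P(D|F3) = 2/25
P(D) = P(D|F1)P(F1) + P(D|F2)P(F2) + P(D|F3)P(F3)
     = \frac{9}{125}
P(F2|D) = P(D|F2)P(F2) / P(D)
= \frac{4}{9}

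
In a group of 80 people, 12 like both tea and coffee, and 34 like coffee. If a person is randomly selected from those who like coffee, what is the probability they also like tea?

P(A ∩ B) = 12/80 = 3/20
P(B) = 34/80 = 17/40
P(A|B) = P(A ∩ B) / P(B) = (3/20) / (17/40) = 6/17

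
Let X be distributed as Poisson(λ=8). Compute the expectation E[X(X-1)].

E[X(X-1)] = E[X² - X] = E[X²] - E[X]
E[X] = 8
E[X²] = Var(X) + (E[X])² = 8 + (8)² = 72
E[X(X-1)] = 72 - 8 = 64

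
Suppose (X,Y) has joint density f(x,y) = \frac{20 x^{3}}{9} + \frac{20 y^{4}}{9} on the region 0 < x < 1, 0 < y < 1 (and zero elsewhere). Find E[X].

E[X] = ∫_0^1 ∫_0^1 x × f(x,y) dy dx
= ∫_0^1 ∫_0^1 x × (\frac{20 x^{3}}{9} + \frac{20 y^{4}}{9}) dy dx
= \frac{2}{3}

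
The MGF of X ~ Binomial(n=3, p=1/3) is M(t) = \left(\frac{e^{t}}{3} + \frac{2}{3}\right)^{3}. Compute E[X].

To find E[X], compute M^(1)(0):
M^(1)(t) = \left(\frac{e^{t}}{3} + \frac{2}{3}\right)^{2} e^{t}
M^(1)(0) = 1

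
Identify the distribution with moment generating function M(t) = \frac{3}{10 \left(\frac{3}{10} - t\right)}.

The MGF M(t) = \frac{3}{10 \left(\frac{3}{10} - t\right)} is the standard form for the Exponential distribution.
Comparing with the known MGF formula identifies: Exponential(rate λ=3/10)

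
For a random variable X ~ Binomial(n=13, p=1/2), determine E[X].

For X ~ Binomial(n=13, p=1/2), the expected value is:
E[X] = \frac{13}{2}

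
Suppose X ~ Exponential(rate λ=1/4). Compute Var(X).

For X ~ Exponential(rate λ=1/4):
Var(X) = 16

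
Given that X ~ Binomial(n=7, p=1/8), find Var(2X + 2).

For X ~ Binomial(n=7, p=1/8):
Var(X) = \frac{49}{64}
Var(2X + 2) = (2)² × Var(X) = 4 × \frac{49}{64} = \frac{49}{16}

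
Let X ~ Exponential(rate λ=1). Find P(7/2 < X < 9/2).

P(7/2 < X < 9/2) = ∫_{7/2}^{9/2} f(x) dx
where f(x) = e^{- x}
= - \frac{1 - e}{e^{\frac{9}{2}}}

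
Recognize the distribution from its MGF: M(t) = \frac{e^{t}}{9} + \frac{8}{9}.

The MGF M(t) = \frac{e^{t}}{9} + \frac{8}{9} is the standard form for the Bernoulli distribution.
Comparing with the known MGF formula identifies: Bernoulli(p=1/9)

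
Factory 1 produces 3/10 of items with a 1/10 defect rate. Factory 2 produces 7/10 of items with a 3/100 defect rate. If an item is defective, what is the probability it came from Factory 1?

Using Bayes' theorem:
P(F1) = 3/10, P(D|F1) = 1/10
P(F2) = 7/10, P(D|F2) = 3/100
P(D) = P(D|F1)P(F1) + P(D|F2)P(F2)
     = \frac{51}{1000}
P(F1|D) = P(D|F1)P(F1) / P(D)
= \frac{10}{17}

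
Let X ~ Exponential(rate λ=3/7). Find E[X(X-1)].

E[X(X-1)] = E[X² - X] = E[X²] - E[X]
E[X] = \frac{7}{3}
E[X²] = Var(X) + (E[X])² = \frac{49}{9} + (\frac{7}{3})² = \frac{98}{9}
E[X(X-1)] = \frac{98}{9} - \frac{7}{3} = \frac{77}{9}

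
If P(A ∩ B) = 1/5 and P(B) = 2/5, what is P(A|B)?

P(A|B) = P(A ∩ B) / P(B)
= (1/5) / (2/5)
= 1/2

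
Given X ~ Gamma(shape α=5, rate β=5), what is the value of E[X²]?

Using the identity E[X²] = Var(X) + (E[X])²:
E[X] = 1
Var(X) = \frac{1}{5}
E[X²] = \frac{1}{5} + (1)²
= \frac{6}{5}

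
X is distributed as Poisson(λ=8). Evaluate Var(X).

For X ~ Poisson(λ=8):
Var(X) = 8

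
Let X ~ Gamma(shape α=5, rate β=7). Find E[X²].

Using the identity E[X²] = Var(X) + (E[X])²:
E[X] = \frac{5}{7}
Var(X) = \frac{5}{49}
E[X²] = \frac{5}{49} + (\frac{5}{7})²
= \frac{30}{49}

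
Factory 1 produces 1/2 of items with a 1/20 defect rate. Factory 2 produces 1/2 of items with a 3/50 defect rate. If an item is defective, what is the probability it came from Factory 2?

Using Bayes' theorem:
P(F1) = 1/2, P(D|F1) = 1/20
P(F2) = 1/2, P(D|F2) = 3/50
P(D) = P(D|F1)P(F1) + P(D|F2)P(F2)
     = \frac{11}{200}
P(F2|D) = P(D|F2)P(F2) / P(D)
= \frac{6}{11}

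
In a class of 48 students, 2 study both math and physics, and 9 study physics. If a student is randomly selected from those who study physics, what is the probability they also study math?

P(A ∩ B) = 2/48 = 1/24
P(B) = 9/48 = 3/16
P(A|B) = P(A ∩ B) / P(B) = (1/24) / (3/16) = 2/9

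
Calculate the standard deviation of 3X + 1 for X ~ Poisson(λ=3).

For X ~ Poisson(λ=3):
Var(X) = 3
SD(X) = √(Var(X)) = √(3) = \sqrt{3}
SD(3X + 1) = |3| × SD(X) = 3 × \sqrt{3} = 3 \sqrt{3}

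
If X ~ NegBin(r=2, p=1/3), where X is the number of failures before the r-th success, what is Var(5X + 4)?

For X ~ NegBin(r=2, p=1/3), where X is the number of failures before the r-th success:
Var(X) = 12
Var(5X + 4) = (5)² × Var(X) = 25 × 12 = 300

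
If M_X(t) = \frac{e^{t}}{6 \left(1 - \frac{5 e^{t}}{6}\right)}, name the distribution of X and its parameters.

The MGF M(t) = \frac{e^{t}}{6 \left(1 - \frac{5 e^{t}}{6}\right)} is the standard form for the Geometric distribution.
Comparing with the known MGF formula identifies: Geometric(p=1/6), X = trial number of first success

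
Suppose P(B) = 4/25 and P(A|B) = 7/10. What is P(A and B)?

By definition, P(A|B) = P(A ∩ B) / P(B)
So P(A ∩ B) = P(A|B) × P(B)
= 7/10 × 4/25
= 14/125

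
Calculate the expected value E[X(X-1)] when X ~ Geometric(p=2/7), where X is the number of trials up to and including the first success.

E[X(X-1)] = E[X² - X] = E[X²] - E[X]
E[X] = \frac{7}{2}
E[X²] = Var(X) + (E[X])² = \frac{35}{4} + (\frac{7}{2})² = 21
E[X(X-1)] = 21 - \frac{7}{2} = \frac{35}{2}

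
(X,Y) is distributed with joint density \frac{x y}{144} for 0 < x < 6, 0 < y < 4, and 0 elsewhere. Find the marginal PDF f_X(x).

f_X(x) = ∫_0^4 f(x,y) dy
= ∫_0^4 \frac{x y}{144} dy
= \frac{x}{18} for 0 < x < 6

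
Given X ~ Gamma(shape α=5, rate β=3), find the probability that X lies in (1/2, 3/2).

P(1/2 < X < 3/2) = ∫_{1/2}^{3/2} f(x) dx
where f(x) = \frac{81 x^{4} e^{- 3 x}}{8}
= \frac{-6131 + 563 e^{3}}{128 e^{\frac{9}{2}}}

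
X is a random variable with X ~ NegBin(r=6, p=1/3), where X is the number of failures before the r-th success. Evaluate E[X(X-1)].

E[X(X-1)] = E[X² - X] = E[X²] - E[X]
E[X] = 12
E[X²] = Var(X) + (E[X])² = 36 + (12)² = 180
E[X(X-1)] = 180 - 12 = 168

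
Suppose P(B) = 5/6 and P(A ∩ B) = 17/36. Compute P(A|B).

P(A|B) = P(A ∩ B) / P(B)
= (17/36) / (5/6)
= 17/30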